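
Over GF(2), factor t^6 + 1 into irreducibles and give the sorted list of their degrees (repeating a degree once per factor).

Write f(t) = t^6 + 1.
Roots in GF(2): f(0) = 1; f(1) = 0 → root.
Linear factors from roots: (t + 1).
Complete factorization: f(t) = (t + 1)^2·(t^2 + t + 1)^2.
Factor degrees with multiplicity: 1 + 1 + 2 + 2 = 6.

1, 1, 2, 2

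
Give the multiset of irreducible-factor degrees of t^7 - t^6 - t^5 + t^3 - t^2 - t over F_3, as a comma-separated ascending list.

Write g(t) = t^7 - t^6 - t^5 + t^3 - t^2 - t.
Roots in F_3: g(0) = 0 → root; g(1) = 1; g(2) = 1.
Linear factors from roots: (t).
Complete factorization: g(t) = (t)·(t^2 + t - 1)·(t^2 - t - 1)^2.
Factor degrees with multiplicity: 1 + 2 + 2 + 2 = 7.

1, 2, 2, 2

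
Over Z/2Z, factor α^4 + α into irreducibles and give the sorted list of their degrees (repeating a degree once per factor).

Write h(α) = α^4 + α.
Roots in Z/2Z: h(0) = 0 → root; h(1) = 0 → root.
Linear factors from roots: (α), (α + 1).
Complete factorization: h(α) = (α)·(α + 1)·(α^2 + α + 1).
Factor degrees with multiplicity: 1 + 1 + 2 = 4.

1, 1, 2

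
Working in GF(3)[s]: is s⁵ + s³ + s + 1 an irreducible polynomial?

Write g(s) = s⁵ + s³ + s + 1.
Check for roots in GF(3): g(0) = 1; g(1) = 1; g(2) = 1.
No roots, so no linear factors.
Monic irreducibles of degree 2 over GF(3): s² + 1, s² + s - 1, s² - s - 1.
None of them divide g (all give nonzero remainder).
No irreducible factor of degree ≤ 2 exists, so g is irreducible over GF(3).

Yes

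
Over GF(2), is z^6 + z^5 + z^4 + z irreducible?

No

Write h(z) = z^6 + z^5 + z^4 + z.
Check for roots in GF(2): h(0) = 0 → root; h(1) = 0 → root.
h(0) = 0, so (z) divides h(z); h is reducible.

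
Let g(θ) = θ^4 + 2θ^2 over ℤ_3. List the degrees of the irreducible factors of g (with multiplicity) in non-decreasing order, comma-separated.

Roots in ℤ_3: g(0) = 0 → root; g(1) = 0 → root; g(2) = 0 → root.
Linear factors from roots: (θ), (θ + 2), (θ + 1).
Complete factorization: g(θ) = (θ + 1)·(θ + 2)·(θ)^2.
Factor degrees with multiplicity: 1 + 1 + 1 + 1 = 4.

1, 1, 1, 1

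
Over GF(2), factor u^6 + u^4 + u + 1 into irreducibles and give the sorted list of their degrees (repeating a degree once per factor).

Write g(u) = u^6 + u^4 + u + 1.
Roots in GF(2): g(0) = 1; g(1) = 0 → root.
Linear factors from roots: (u + 1).
Complete factorization: g(u) = (u + 1)·(u^2 + u + 1)·(u^3 + u + 1).
Factor degrees with multiplicity: 1 + 2 + 3 = 6.

1, 2, 3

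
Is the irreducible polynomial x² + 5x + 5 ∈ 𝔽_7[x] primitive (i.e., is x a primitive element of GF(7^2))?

Yes

Write f(x) = x² + 5x + 5.
|GF(7^2)^×| = 7^2 − 1 = 48. Prime factorization: 48 = 2^4·3.
f is primitive ⇔ x has order 48 in GF(7)[x]/(f), i.e. x^(48/q) ≠ 1 for each prime q | 48.
x^(24) mod f = 6.
x^(16) mod f = 4.
None equal 1, so x has full order 48; f is primitive.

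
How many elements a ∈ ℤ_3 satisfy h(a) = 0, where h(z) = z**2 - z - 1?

Evaluate at each of the 3 elements of ℤ_3:
h(0) = 2; h(1) = 2; h(2) = 1.
No element is a root.

0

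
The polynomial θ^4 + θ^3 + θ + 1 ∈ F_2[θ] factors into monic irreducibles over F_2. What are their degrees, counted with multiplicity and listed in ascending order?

Write f(θ) = θ^4 + θ^3 + θ + 1.
Roots in F_2: f(0) = 1; f(1) = 0 → root.
Linear factors from roots: (θ + 1).
Complete factorization: f(θ) = (θ + 1)^2·(θ^2 + θ + 1).
Factor degrees with multiplicity: 1 + 1 + 2 = 4.

1, 1, 2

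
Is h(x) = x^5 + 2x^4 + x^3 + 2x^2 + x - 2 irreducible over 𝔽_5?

Check for roots in 𝔽_5: h(0) = 3; h(1) = 0 → root; h(2) = 0 → root; h(3) = 1; h(4) = 4.
h(1) = 0, so (x − 1) divides h(x); h is reducible.

No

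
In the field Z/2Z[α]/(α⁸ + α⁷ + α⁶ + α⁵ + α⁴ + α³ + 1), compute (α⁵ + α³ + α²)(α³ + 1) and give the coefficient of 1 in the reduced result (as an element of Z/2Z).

1

Multiply in Z/2Z[α]: (α⁵ + α³ + α²)·(α³ + 1) = α⁸ + α⁶ + α³ + α².
Reduce using α⁸ ≡ α⁷ + α⁶ + α⁵ + α⁴ + α³ + 1 (mod α⁸ + α⁷ + α⁶ + α⁵ + α⁴ + α³ + 1).
Reduced: α⁷ + α⁵ + α⁴ + α² + 1.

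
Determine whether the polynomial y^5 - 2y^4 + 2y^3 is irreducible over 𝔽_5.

No

Write h(y) = y^5 - 2y^4 + 2y^3.
Check for roots in 𝔽_5: h(0) = 0 → root; h(1) = 1; h(2) = 1; h(3) = 0 → root; h(4) = 0 → root.
h(0) = 0, so (y) divides h(y); h is reducible.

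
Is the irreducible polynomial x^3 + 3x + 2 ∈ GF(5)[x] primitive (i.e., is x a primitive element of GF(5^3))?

Write f(x) = x^3 + 3x + 2.
|GF(5^3)^×| = 5^3 − 1 = 124. Prime factorization: 124 = 2^2·31.
f is primitive ⇔ x has order 124 in GF(5)[x]/(f), i.e. x^(124/q) ≠ 1 for each prime q | 124.
x^(62) mod f = 4.
x^(4) mod f = 2x^2 + 3x.
None equal 1, so x has full order 124; f is primitive.

Yes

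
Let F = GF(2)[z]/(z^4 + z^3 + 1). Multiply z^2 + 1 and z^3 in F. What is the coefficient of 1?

Multiply in GF(2)[z]: (z^2 + 1)·(z^3) = z^5 + z^3.
Reduce using z^4 ≡ z^3 + 1 (mod z^4 + z^3 + 1).
Reduced: z + 1.

1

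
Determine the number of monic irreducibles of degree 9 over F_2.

The number of monic irreducibles of degree 9 over GF(2) is (1/9)·Σ_{d∣9} μ(9/d) 2^d.
Divisors of 9: 1, 3, 9; μ(9/d) for each: 0, -1, 1.
Σ = − 2^3 + 2^9 = 504.
N = 504/9 = 56.

56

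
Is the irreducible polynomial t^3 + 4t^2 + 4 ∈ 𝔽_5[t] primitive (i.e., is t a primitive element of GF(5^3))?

No

Write f(t) = t^3 + 4t^2 + 4.
|GF(5^3)^×| = 5^3 − 1 = 124. Prime factorization: 124 = 2^2·31.
f is primitive ⇔ t has order 124 in GF(5)[t]/(f), i.e. t^(124/q) ≠ 1 for each prime q | 124.
t^(62) mod f = 1
t^(4) mod f = t^2 + t + 1.
Since t^(62) = 1, the order of t divides 62 < 124; not primitive.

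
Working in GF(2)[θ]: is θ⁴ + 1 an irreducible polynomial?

Write h(θ) = θ⁴ + 1.
Check for roots in GF(2): h(0) = 1; h(1) = 0 → root.
h(1) = 0, so (θ − 1) divides h(θ); h is reducible.

No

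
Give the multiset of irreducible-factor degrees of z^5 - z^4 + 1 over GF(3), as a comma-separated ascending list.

5

Write h(z) = z^5 - z^4 + 1.
Roots in GF(3): h(0) = 1; h(1) = 1; h(2) = 2.
Complete factorization: h(z) = (z^5 - z^4 + 1).
Factor degrees with multiplicity: 5 = 5.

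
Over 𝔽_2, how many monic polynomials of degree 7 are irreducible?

18

The number of monic irreducibles of degree 7 over GF(2) is (1/7)·Σ_{d∣7} μ(7/d) 2^d.
Divisors of 7: 1, 7; μ(7/d) for each: -1, 1.
Σ = − 2^1 + 2^7 = 126.
N = 126/7 = 18.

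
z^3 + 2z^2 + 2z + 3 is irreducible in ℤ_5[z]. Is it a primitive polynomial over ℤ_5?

Yes

Write f(z) = z^3 + 2z^2 + 2z + 3.
|GF(5^3)^×| = 5^3 − 1 = 124. Prime factorization: 124 = 2^2·31.
f is primitive ⇔ z has order 124 in GF(5)[z]/(f), i.e. z^(124/q) ≠ 1 for each prime q | 124.
z^(62) mod f = 4.
z^(4) mod f = 2z^2 + z + 1.
None equal 1, so z has full order 124; f is primitive.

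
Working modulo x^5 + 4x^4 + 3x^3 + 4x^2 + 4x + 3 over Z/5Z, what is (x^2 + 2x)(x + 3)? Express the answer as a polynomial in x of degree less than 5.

Multiply in Z/5Z[x]: (x^2 + 2x)·(x + 3) = x^3 + x.
Reduced: x^3 + x.

x^3 + x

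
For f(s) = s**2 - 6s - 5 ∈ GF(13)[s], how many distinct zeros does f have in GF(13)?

Evaluate at each of the 13 elements of GF(13):
f(0) = 8; f(1) = 3; f(2) = 0 → root; f(3) = 12; f(4) = 0 → root; f(5) = 3; f(6) = 8; f(7) = 2; f(8) = 11; f(9) = 9; f(10) = 9; f(11) = 11; f(12) = 2.
Roots: {2, 4}.

2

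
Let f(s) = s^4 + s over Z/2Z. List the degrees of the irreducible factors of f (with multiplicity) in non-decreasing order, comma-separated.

Roots in Z/2Z: f(0) = 0 → root; f(1) = 0 → root.
Linear factors from roots: (s), (s + 1).
Complete factorization: f(s) = (s)·(s + 1)·(s^2 + s + 1).
Factor degrees with multiplicity: 1 + 1 + 2 = 4.

1, 1, 2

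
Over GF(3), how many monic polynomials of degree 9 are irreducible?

2184

By the necklace-counting formula, N_3(9) = (1/9) Σ_{d|9} μ(9/d)·3^d.
Divisors of 9: 1, 3, 9; μ(9/d) for each: 0, -1, 1.
Σ = − 3^3 + 3^9 = 19656.
N = 19656/9 = 2184.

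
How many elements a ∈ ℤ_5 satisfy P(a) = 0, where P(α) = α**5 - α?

5

Evaluate at each of the 5 elements of ℤ_5:
P(0) = 0 → root; P(1) = 0 → root; P(2) = 0 → root; P(3) = 0 → root; P(4) = 0 → root.
Roots: {0, 1, 2, 3, 4}.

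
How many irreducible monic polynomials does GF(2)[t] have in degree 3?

2

By the necklace-counting formula, N_2(3) = (1/3) Σ_{d|3} μ(3/d)·2^d.
Divisors of 3: 1, 3; μ(3/d) for each: -1, 1.
Σ = − 2^1 + 2^3 = 6.
N = 6/3 = 2.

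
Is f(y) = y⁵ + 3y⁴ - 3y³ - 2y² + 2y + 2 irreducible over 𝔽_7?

Yes

Check for roots in 𝔽_7: f(0) = 2; f(1) = 3; f(2) = 5; f(3) = 3; f(4) = 3; f(5) = 2; f(6) = 3.
No roots, so no linear factors.
Degree-2 irreducible divisors: test the 21 monic irreducibles of degree 2 over GF(7).
None of them divide f (all give nonzero remainder).
No irreducible factor of degree ≤ 2 exists, so f is irreducible over GF(7).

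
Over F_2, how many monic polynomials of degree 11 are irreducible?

x^(2^11) − x is the product of all monic irreducibles of degree dividing 11; Möbius inversion gives N = (1/11) Σ μ(11/d)·2^d.
Divisors of 11: 1, 11; μ(11/d) for each: -1, 1.
Σ = − 2^1 + 2^11 = 2046.
N = 2046/11 = 186.

186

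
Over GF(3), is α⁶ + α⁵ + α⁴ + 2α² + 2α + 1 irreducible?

Yes

Write m(α) = α⁶ + α⁵ + α⁴ + 2α² + 2α + 1.
Check for roots in GF(3): m(0) = 1; m(1) = 2; m(2) = 2.
No roots, so no linear factors.
Monic irreducibles of degree 2 over GF(3): α² + 1, α² + α + 2, α² + 2α + 2.
None of them divide m (all give nonzero remainder).
Degree-3 irreducible divisors: test the 8 monic irreducibles of degree 3 over GF(3).
None of them divide m (all give nonzero remainder).
No irreducible factor of degree ≤ 3 exists, so m is irreducible over GF(3).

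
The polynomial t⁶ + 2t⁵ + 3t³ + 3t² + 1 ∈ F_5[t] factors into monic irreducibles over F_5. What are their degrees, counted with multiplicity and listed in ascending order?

Write f(t) = t⁶ + 2t⁵ + 3t³ + 3t² + 1.
Roots in F_5: f(0) = 1; f(1) = 0 → root; f(2) = 0 → root; f(3) = 4; f(4) = 0 → root.
Linear factors from roots: (t + 4), (t + 3), (t + 1).
Complete factorization: f(t) = (t + 1)·(t + 4)·(t + 3)^2·(t² + t + 1).
Factor degrees with multiplicity: 1 + 1 + 1 + 1 + 2 = 6.

1, 1, 1, 1, 2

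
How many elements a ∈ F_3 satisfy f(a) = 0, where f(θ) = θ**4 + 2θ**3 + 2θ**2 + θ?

3

Evaluate at each of the 3 elements of F_3:
f(0) = 0 → root; f(1) = 0 → root; f(2) = 0 → root.
Roots: {0, 1, 2}.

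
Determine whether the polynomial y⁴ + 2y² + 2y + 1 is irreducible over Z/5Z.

Write g(y) = y⁴ + 2y² + 2y + 1.
Check for roots in Z/5Z: g(0) = 1; g(1) = 1; g(2) = 4; g(3) = 1; g(4) = 2.
No roots, so no linear factors.
Degree-2 irreducible divisors: test the 10 monic irreducibles of degree 2 over GF(5).
None of them divide g (all give nonzero remainder).
No irreducible factor of degree ≤ 2 exists, so g is irreducible over GF(5).

Yes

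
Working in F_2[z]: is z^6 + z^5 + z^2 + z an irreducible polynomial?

Write h(z) = z^6 + z^5 + z^2 + z.
Check for roots in F_2: h(0) = 0 → root; h(1) = 0 → root.
h(0) = 0, so (z) divides h(z); h is reducible.

No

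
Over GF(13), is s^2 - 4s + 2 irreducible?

Yes

Write h(s) = s^2 - 4s + 2.
Check each element of GF(13) for a root: h(0)=2, h(1)=12, h(2)=11, h(3)=12, h(4)=2, h(5)=7, h(6)=1, h(7)=10, h(8)=8, h(9)=8, h(10)=10, h(11)=1, h(12)=7.
No roots. A degree-2 polynomial over a field with no linear factor is irreducible.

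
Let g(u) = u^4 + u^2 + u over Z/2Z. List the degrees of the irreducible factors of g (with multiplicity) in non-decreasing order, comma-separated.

1, 3

Roots in Z/2Z: g(0) = 0 → root; g(1) = 1.
Linear factors from roots: (u).
Complete factorization: g(u) = (u)·(u^3 + u + 1).
Factor degrees with multiplicity: 1 + 3 = 4.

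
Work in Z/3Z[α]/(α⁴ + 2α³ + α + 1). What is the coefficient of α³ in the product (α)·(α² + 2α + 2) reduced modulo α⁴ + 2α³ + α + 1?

1

Multiply in Z/3Z[α]: (α)·(α² + 2α + 2) = α³ + 2α² + 2α.
Reduced: α³ + 2α² + 2α.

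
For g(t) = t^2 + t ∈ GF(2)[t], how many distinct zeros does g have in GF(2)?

Evaluate at each of the 2 elements of GF(2):
g(0) = 0 → root; g(1) = 0 → root.
Roots: {0, 1}.

2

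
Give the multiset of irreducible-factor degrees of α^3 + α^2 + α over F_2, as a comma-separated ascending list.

1, 2

Write g(α) = α^3 + α^2 + α.
Roots in F_2: g(0) = 0 → root; g(1) = 1.
Linear factors from roots: (α).
Complete factorization: g(α) = (α)·(α^2 + α + 1).
Factor degrees with multiplicity: 1 + 2 = 3.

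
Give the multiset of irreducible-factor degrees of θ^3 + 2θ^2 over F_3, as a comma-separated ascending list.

1, 1, 1

Write f(θ) = θ^3 + 2θ^2.
Roots in F_3: f(0) = 0 → root; f(1) = 0 → root; f(2) = 1.
Linear factors from roots: (θ), (θ + 2).
Complete factorization: f(θ) = (θ + 2)·(θ)^2.
Factor degrees with multiplicity: 1 + 1 + 1 = 3.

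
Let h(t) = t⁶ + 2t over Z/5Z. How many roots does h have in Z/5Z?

Evaluate at each of the 5 elements of Z/5Z:
h(0) = 0 → root; h(1) = 3; h(2) = 3; h(3) = 0 → root; h(4) = 4.
Roots: {0, 3}.

2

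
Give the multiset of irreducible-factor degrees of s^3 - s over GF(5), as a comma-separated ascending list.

Write g(s) = s^3 - s.
Roots in GF(5): g(0) = 0 → root; g(1) = 0 → root; g(2) = 1; g(3) = 4; g(4) = 0 → root.
Linear factors from roots: (s), (s - 1), (s + 1).
Complete factorization: g(s) = (s)·(s + 1)·(s - 1).
Factor degrees with multiplicity: 1 + 1 + 1 = 3.

1, 1, 1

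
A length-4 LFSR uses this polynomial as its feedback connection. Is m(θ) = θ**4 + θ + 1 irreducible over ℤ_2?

Yes

Check for roots in ℤ_2: m(0) = 1; m(1) = 1.
No roots, so no linear factors.
Monic irreducibles of degree 2 over GF(2): θ**2 + θ + 1.
None of them divide m (all give nonzero remainder).
No irreducible factor of degree ≤ 2 exists, so m is irreducible over GF(2).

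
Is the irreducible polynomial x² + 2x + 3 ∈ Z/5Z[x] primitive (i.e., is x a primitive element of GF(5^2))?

Yes

Write f(x) = x² + 2x + 3.
|GF(5^2)^×| = 5^2 − 1 = 24. Prime factorization: 24 = 2^3·3.
f is primitive ⇔ x has order 24 in GF(5)[x]/(f), i.e. x^(24/q) ≠ 1 for each prime q | 24.
x^(12) mod f = 4.
x^(8) mod f = 4x + 1.
None equal 1, so x has full order 24; f is primitive.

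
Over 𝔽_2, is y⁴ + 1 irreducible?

Write m(y) = y⁴ + 1.
Check for roots in 𝔽_2: m(0) = 1; m(1) = 0 → root.
m(1) = 0, so (y − 1) divides m(y); m is reducible.

No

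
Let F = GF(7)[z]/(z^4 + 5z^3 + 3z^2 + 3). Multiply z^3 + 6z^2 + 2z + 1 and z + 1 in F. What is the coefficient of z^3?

2

Multiply in GF(7)[z]: (z^3 + 6z^2 + 2z + 1)·(z + 1) = z^4 + z^2 + 3z + 1.
Reduce using z^4 ≡ 2z^3 + 4z^2 + 4 (mod z^4 + 5z^3 + 3z^2 + 3).
Reduced: 2z^3 + 5z^2 + 3z + 5.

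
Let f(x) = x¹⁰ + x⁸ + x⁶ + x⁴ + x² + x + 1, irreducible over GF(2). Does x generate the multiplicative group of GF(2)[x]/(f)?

Yes

|GF(2^10)^×| = 2^10 − 1 = 1023. Prime factorization: 1023 = 3·11·31.
f is primitive ⇔ x has order 1023 in GF(2)[x]/(f), i.e. x^(1023/q) ≠ 1 for each prime q | 1023.
x^(341) mod f = x⁹ + x⁸ + x⁵ + x + 1.
x^(93) mod f = x⁹ + x⁷ + x + 1.
x^(33) mod f = x⁷ + x⁶ + x⁵ + x⁴ + x² + x.
None equal 1, so x has full order 1023; f is primitive.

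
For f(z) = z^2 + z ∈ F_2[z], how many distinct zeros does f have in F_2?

2

Evaluate at each of the 2 elements of F_2:
f(0) = 0 → root; f(1) = 0 → root.
Roots: {0, 1}.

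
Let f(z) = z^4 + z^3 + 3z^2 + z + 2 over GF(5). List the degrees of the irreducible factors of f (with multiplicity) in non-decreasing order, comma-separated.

Roots in GF(5): f(0) = 2; f(1) = 3; f(2) = 0 → root; f(3) = 0 → root; f(4) = 4.
Linear factors from roots: (z + 3), (z + 2).
Complete factorization: f(z) = (z + 2)·(z + 3)·(z^2 + z + 2).
Factor degrees with multiplicity: 1 + 1 + 2 = 4.

1, 1, 2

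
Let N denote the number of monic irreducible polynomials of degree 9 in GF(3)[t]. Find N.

x^(3^9) − x is the product of all monic irreducibles of degree dividing 9; Möbius inversion gives N = (1/9) Σ μ(9/d)·3^d.
Divisors of 9: 1, 3, 9; μ(9/d) for each: 0, -1, 1.
Σ = − 3^3 + 3^9 = 19656.
N = 19656/9 = 2184.

2184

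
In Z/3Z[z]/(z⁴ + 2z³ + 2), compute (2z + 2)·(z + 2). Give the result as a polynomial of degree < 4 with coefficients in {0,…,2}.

2z^2 + 1

Multiply in Z/3Z[z]: (2z + 2)·(z + 2) = 2z² + 1.
Reduced: 2z² + 1.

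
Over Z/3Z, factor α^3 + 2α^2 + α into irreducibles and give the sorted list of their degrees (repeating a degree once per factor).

1, 1, 1

Write g(α) = α^3 + 2α^2 + α.
Roots in Z/3Z: g(0) = 0 → root; g(1) = 1; g(2) = 0 → root.
Linear factors from roots: (α), (α + 1).
Complete factorization: g(α) = (α)·(α + 1)^2.
Factor degrees with multiplicity: 1 + 1 + 1 = 3.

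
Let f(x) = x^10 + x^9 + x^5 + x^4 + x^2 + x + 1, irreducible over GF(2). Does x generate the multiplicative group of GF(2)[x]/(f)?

Yes

|GF(2^10)^×| = 2^10 − 1 = 1023. Prime factorization: 1023 = 3·11·31.
f is primitive ⇔ x has order 1023 in GF(2)[x]/(f), i.e. x^(1023/q) ≠ 1 for each prime q | 1023.
x^(341) mod f = x^9 + x^8 + x^6 + x^5.
x^(93) mod f = x^9 + x^8 + x^6 + x^3 + x^2.
x^(33) mod f = x^9 + x^4 + 1.
None equal 1, so x has full order 1023; f is primitive.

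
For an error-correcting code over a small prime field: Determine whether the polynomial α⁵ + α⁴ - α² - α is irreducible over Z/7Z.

No

Write m(α) = α⁵ + α⁴ - α² - α.
Check for roots in Z/7Z: m(0) = 0 → root; m(1) = 0 → root; m(2) = 0 → root; m(3) = 4; m(4) = 0 → root; m(5) = 3; m(6) = 0 → root.
m(0) = 0, so (α) divides m(α); m is reducible.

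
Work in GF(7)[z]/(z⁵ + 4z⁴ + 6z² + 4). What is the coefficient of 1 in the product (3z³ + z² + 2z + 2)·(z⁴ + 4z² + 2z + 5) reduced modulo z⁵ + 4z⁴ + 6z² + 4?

2

Multiply in GF(7)[z]: (3z³ + z² + 2z + 2)·(z⁴ + 4z² + 2z + 5) = 3z⁷ + z⁶ + 5z⁴ + 4z³ + 3z² + 3.
Reduce using z⁵ ≡ 3z⁴ + z² + 3 (mod z⁵ + 4z⁴ + 6z² + 4).
Reduced: 2z + 2.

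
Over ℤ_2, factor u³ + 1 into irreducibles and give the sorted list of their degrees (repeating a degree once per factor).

1, 2

Write h(u) = u³ + 1.
Roots in ℤ_2: h(0) = 1; h(1) = 0 → root.
Linear factors from roots: (u + 1).
Complete factorization: h(u) = (u + 1)·(u² + u + 1).
Factor degrees with multiplicity: 1 + 2 = 3.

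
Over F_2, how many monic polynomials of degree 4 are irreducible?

3

The number of monic irreducibles of degree 4 over GF(2) is (1/4)·Σ_{d∣4} μ(4/d) 2^d.
Divisors of 4: 1, 2, 4; μ(4/d) for each: 0, -1, 1.
Σ = − 2^2 + 2^4 = 12.
N = 12/4 = 3.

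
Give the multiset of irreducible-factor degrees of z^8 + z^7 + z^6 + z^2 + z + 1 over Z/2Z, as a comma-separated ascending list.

1, 1, 2, 2, 2

Write g(z) = z^8 + z^7 + z^6 + z^2 + z + 1.
Roots in Z/2Z: g(0) = 1; g(1) = 0 → root.
Linear factors from roots: (z + 1).
Complete factorization: g(z) = (z + 1)^2·(z^2 + z + 1)^3.
Factor degrees with multiplicity: 1 + 1 + 2 + 2 + 2 = 8.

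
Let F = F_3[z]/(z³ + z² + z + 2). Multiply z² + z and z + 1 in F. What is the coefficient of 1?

Multiply in F_3[z]: (z² + z)·(z + 1) = z³ + 2z² + z.
Reduce using z³ ≡ 2z² + 2z + 1 (mod z³ + z² + z + 2).
Reduced: z² + 1.

1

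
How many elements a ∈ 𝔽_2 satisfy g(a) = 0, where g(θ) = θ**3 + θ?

Evaluate at each of the 2 elements of 𝔽_2:
g(0) = 0 → root; g(1) = 0 → root.
Roots: {0, 1}.

2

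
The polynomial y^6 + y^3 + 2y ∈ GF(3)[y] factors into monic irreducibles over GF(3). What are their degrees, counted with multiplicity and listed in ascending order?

Write f(y) = y^6 + y^3 + 2y.
Roots in GF(3): f(0) = 0 → root; f(1) = 1; f(2) = 1.
Linear factors from roots: (y).
Complete factorization: f(y) = (y)·(y^2 + 2y + 2)·(y^3 + y^2 + 2y + 1).
Factor degrees with multiplicity: 1 + 2 + 3 = 6.

1, 2, 3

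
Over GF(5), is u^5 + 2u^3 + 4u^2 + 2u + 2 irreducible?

Write f(u) = u^5 + 2u^3 + 4u^2 + 2u + 2.
Check for roots in GF(5): f(0) = 2; f(1) = 1; f(2) = 0 → root; f(3) = 1; f(4) = 1.
f(2) = 0, so (u − 2) divides f(u); f is reducible.

No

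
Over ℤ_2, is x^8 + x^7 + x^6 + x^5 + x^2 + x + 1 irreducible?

Write P(x) = x^8 + x^7 + x^6 + x^5 + x^2 + x + 1.
Check for roots in ℤ_2: P(0) = 1; P(1) = 1.
No roots, so no linear factors.
Monic irreducibles of degree 2 over GF(2): x^2 + x + 1.
None of them divide P (all give nonzero remainder).
Monic irreducibles of degree 3 over GF(2): x^3 + x + 1, x^3 + x^2 + 1.
None of them divide P (all give nonzero remainder).
Monic irreducibles of degree 4 over GF(2): x^4 + x + 1, x^4 + x^3 + 1, x^4 + x^3 + x^2 + x + 1.
None of them divide P (all give nonzero remainder).
No irreducible factor of degree ≤ 4 exists, so P is irreducible over GF(2).

Yes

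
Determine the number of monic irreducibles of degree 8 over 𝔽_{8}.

Gauss's count: N_{8}(8) = (1/8) Σ_{d|8} μ(8/d)·8^d.
Divisors of 8: 1, 2, 4, 8; μ(8/d) for each: 0, 0, -1, 1.
Σ = − 8^4 + 8^8 = 16773120.
N = 16773120/8 = 2096640.

2096640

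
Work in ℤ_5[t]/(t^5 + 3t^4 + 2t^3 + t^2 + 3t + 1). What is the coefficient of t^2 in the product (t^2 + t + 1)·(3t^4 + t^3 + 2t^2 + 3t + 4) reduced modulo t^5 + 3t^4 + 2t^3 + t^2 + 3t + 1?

Multiply in ℤ_5[t]: (t^2 + t + 1)·(3t^4 + t^3 + 2t^2 + 3t + 4) = 3t^6 + 4t^5 + t^4 + t^3 + 4t^2 + 2t + 4.
Reduce using t^5 ≡ 2t^4 + 3t^3 + 4t^2 + 2t + 4 (mod t^5 + 3t^4 + 2t^3 + t^2 + 3t + 1).
Reduced: 3t^3 + 4t + 4.

0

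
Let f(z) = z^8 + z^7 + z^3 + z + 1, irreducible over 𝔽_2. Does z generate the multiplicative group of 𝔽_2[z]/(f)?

|GF(2^8)^×| = 2^8 − 1 = 255. Prime factorization: 255 = 3·5·17.
f is primitive ⇔ z has order 255 in GF(2)[z]/(f), i.e. z^(255/q) ≠ 1 for each prime q | 255.
z^(85) mod f = 1
z^(51) mod f = z^4 + z^3 + z^2 + z.
z^(15) mod f = z^6 + z^4 + z^2 + 1.
Since z^(85) = 1, the order of z divides 85 < 255; not primitive.

No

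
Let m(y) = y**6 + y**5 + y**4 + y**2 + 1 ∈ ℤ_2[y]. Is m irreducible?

Yes

Check for roots in ℤ_2: m(0) = 1; m(1) = 1.
No roots, so no linear factors.
Monic irreducibles of degree 2 over GF(2): y**2 + y + 1.
None of them divide m (all give nonzero remainder).
Monic irreducibles of degree 3 over GF(2): y**3 + y + 1, y**3 + y**2 + 1.
None of them divide m (all give nonzero remainder).
No irreducible factor of degree ≤ 3 exists, so m is irreducible over GF(2).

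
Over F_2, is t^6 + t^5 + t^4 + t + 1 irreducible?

Write h(t) = t^6 + t^5 + t^4 + t + 1.
Check for roots in F_2: h(0) = 1; h(1) = 1.
No roots, so no linear factors.
Monic irreducibles of degree 2 over GF(2): t^2 + t + 1.
None of them divide h (all give nonzero remainder).
Monic irreducibles of degree 3 over GF(2): t^3 + t + 1, t^3 + t^2 + 1.
None of them divide h (all give nonzero remainder).
No irreducible factor of degree ≤ 3 exists, so h is irreducible over GF(2).

Yes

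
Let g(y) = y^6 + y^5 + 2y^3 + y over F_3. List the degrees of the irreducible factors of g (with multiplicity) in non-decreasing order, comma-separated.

Roots in F_3: g(0) = 0 → root; g(1) = 2; g(2) = 0 → root.
Linear factors from roots: (y), (y + 1).
Complete factorization: g(y) = (y)·(y + 1)^2·(y^3 + 2y^2 + y + 1).
Factor degrees with multiplicity: 1 + 1 + 1 + 3 = 6.

1, 1, 1, 3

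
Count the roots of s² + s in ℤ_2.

2

Write h(s) = s² + s.
Evaluate at each of the 2 elements of ℤ_2:
h(0) = 0 → root; h(1) = 0 → root.
Roots: {0, 1}.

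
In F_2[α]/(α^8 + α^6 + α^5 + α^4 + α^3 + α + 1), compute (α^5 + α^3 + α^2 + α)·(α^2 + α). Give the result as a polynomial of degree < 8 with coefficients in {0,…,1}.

Multiply in F_2[α]: (α^5 + α^3 + α^2 + α)·(α^2 + α) = α^7 + α^6 + α^5 + α^2.
Reduced: α^7 + α^6 + α^5 + α^2.

α^7 + α^6 + α^5 + α^2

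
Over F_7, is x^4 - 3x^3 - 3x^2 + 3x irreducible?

Write h(x) = x^4 - 3x^3 - 3x^2 + 3x.
Check for roots in F_7: h(0) = 0 → root; h(1) = 5; h(2) = 0 → root; h(3) = 3; h(4) = 0 → root; h(5) = 1; h(6) = 5.
h(0) = 0, so (x) divides h(x); h is reducible.

No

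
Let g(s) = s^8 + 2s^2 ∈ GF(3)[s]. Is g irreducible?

Check for roots in GF(3): g(0) = 0 → root; g(1) = 0 → root; g(2) = 0 → root.
g(0) = 0, so (s) divides g(s); g is reducible.

No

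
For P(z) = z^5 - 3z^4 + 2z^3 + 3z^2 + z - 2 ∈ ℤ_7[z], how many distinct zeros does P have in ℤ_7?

1

Evaluate at each of the 7 elements of ℤ_7:
P(0) = 5; P(1) = 2; P(2) = 5; P(3) = 5; P(4) = 0 → root; P(5) = 3; P(6) = 1.
Roots: {4}.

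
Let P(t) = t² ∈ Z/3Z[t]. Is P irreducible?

Check for roots in Z/3Z: P(0) = 0 → root; P(1) = 1; P(2) = 1.
P(0) = 0, so (t) divides P(t); P is reducible.

No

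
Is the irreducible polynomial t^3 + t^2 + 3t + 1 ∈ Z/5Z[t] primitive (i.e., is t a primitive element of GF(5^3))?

No

Write f(t) = t^3 + t^2 + 3t + 1.
|GF(5^3)^×| = 5^3 − 1 = 124. Prime factorization: 124 = 2^2·31.
f is primitive ⇔ t has order 124 in GF(5)[t]/(f), i.e. t^(124/q) ≠ 1 for each prime q | 124.
t^(62) mod f = 1
t^(4) mod f = 3t^2 + 2t + 1.
Since t^(62) = 1, the order of t divides 62 < 124; not primitive.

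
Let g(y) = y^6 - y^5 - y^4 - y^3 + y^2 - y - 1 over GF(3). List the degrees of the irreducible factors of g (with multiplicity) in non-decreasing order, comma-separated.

Roots in GF(3): g(0) = 2; g(1) = 0 → root; g(2) = 0 → root.
Linear factors from roots: (y - 1), (y + 1).
Complete factorization: g(y) = (y + 1)·(y - 1)·(y^4 - y^3 + y + 1).
Factor degrees with multiplicity: 1 + 1 + 4 = 6.

1, 1, 4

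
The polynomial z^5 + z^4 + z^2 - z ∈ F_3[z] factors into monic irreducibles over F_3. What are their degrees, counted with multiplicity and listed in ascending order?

1, 2, 2

Write g(z) = z^5 + z^4 + z^2 - z.
Roots in F_3: g(0) = 0 → root; g(1) = 2; g(2) = 2.
Linear factors from roots: (z).
Complete factorization: g(z) = (z)·(z^2 + 1)·(z^2 + z - 1).
Factor degrees with multiplicity: 1 + 2 + 2 = 5.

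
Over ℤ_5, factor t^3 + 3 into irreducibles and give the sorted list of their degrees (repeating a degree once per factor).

1, 2

Write h(t) = t^3 + 3.
Roots in ℤ_5: h(0) = 3; h(1) = 4; h(2) = 1; h(3) = 0 → root; h(4) = 2.
Linear factors from roots: (t + 2).
Complete factorization: h(t) = (t + 2)·(t^2 + 3t + 4).
Factor degrees with multiplicity: 1 + 2 = 3.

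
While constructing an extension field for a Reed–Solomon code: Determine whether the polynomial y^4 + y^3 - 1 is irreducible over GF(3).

Yes

Write f(y) = y^4 + y^3 - 1.
Check for roots in GF(3): f(0) = 2; f(1) = 1; f(2) = 2.
No roots, so no linear factors.
Monic irreducibles of degree 2 over GF(3): y^2 + 1, y^2 + y - 1, y^2 - y - 1.
None of them divide f (all give nonzero remainder).
No irreducible factor of degree ≤ 2 exists, so f is irreducible over GF(3).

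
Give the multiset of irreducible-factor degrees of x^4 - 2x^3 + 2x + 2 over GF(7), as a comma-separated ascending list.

1, 1, 2

Write f(x) = x^4 - 2x^3 + 2x + 2.
Linear factors from roots: (x - 3).
Complete factorization: f(x) = (x - 3)^2·(x^2 - 3x + 1).
Factor degrees with multiplicity: 1 + 1 + 2 = 4.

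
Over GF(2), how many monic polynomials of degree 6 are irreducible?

9

By the necklace-counting formula, N_2(6) = (1/6) Σ_{d|6} μ(6/d)·2^d.
Divisors of 6: 1, 2, 3, 6; μ(6/d) for each: 1, -1, -1, 1.
Σ = 2^1 − 2^2 − 2^3 + 2^6 = 54.
N = 54/6 = 9.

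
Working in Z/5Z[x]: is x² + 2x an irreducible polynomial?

Write f(x) = x² + 2x.
Check for roots in Z/5Z: f(0) = 0 → root; f(1) = 3; f(2) = 3; f(3) = 0 → root; f(4) = 4.
f(0) = 0, so (x) divides f(x); f is reducible.

No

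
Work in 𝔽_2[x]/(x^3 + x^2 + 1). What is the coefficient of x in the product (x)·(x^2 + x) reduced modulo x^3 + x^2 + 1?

0

Multiply in 𝔽_2[x]: (x)·(x^2 + x) = x^3 + x^2.
Reduce using x^3 ≡ x^2 + 1 (mod x^3 + x^2 + 1).
Reduced: 1.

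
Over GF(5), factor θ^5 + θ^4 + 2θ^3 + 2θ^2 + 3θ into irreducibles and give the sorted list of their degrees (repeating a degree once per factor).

1, 1, 3

Write g(θ) = θ^5 + θ^4 + 2θ^3 + 2θ^2 + 3θ.
Roots in GF(5): g(0) = 0 → root; g(1) = 4; g(2) = 3; g(3) = 0 → root; g(4) = 2.
Linear factors from roots: (θ), (θ + 2).
Complete factorization: g(θ) = (θ)·(θ + 2)·(θ^3 + 4θ^2 + 4θ + 4).
Factor degrees with multiplicity: 1 + 1 + 3 = 5.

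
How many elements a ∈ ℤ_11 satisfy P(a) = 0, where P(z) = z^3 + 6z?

Evaluate at each of the 11 elements of ℤ_11:
P(0) = 0 → root; P(1) = 7; P(2) = 9; P(3) = 1; P(4) = 0 → root; P(5) = 1; P(6) = 10; P(7) = 0 → root; P(8) = 10; P(9) = 2; P(10) = 4.
Roots: {0, 4, 7}.

3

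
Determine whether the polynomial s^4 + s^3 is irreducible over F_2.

Write m(s) = s^4 + s^3.
Check for roots in F_2: m(0) = 0 → root; m(1) = 0 → root.
m(0) = 0, so (s) divides m(s); m is reducible.

No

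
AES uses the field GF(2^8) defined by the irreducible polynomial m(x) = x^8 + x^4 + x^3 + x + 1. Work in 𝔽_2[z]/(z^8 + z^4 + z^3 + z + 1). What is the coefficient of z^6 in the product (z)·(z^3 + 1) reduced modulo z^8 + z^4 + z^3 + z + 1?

Multiply in 𝔽_2[z]: (z)·(z^3 + 1) = z^4 + z.
Reduced: z^4 + z.

0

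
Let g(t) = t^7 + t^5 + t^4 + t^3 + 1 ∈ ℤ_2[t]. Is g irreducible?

Check for roots in ℤ_2: g(0) = 1; g(1) = 1.
No roots, so no linear factors.
Monic irreducibles of degree 2 over GF(2): t^2 + t + 1.
None of them divide g (all give nonzero remainder).
Monic irreducibles of degree 3 over GF(2): t^3 + t + 1, t^3 + t^2 + 1.
None of them divide g (all give nonzero remainder).
No irreducible factor of degree ≤ 3 exists, so g is irreducible over GF(2).

Yes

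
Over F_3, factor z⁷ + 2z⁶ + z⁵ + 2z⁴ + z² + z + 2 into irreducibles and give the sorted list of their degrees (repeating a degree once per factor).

Write f(z) = z⁷ + 2z⁶ + z⁵ + 2z⁴ + z² + z + 2.
Roots in F_3: f(0) = 2; f(1) = 1; f(2) = 1.
Complete factorization: f(z) = (z⁷ + 2z⁶ + z⁵ + 2z⁴ + z² + z + 2).
Factor degrees with multiplicity: 7 = 7.

7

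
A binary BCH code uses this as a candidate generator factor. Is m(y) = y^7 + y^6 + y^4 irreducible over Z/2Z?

No

Check for roots in Z/2Z: m(0) = 0 → root; m(1) = 1.
m(0) = 0, so (y) divides m(y); m is reducible.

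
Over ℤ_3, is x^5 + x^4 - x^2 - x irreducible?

Write f(x) = x^5 + x^4 - x^2 - x.
Check for roots in ℤ_3: f(0) = 0 → root; f(1) = 0 → root; f(2) = 0 → root.
f(0) = 0, so (x) divides f(x); f is reducible.

No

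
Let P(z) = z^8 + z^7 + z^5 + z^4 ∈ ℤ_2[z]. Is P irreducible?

No

Check for roots in ℤ_2: P(0) = 0 → root; P(1) = 0 → root.
P(0) = 0, so (z) divides P(z); P is reducible.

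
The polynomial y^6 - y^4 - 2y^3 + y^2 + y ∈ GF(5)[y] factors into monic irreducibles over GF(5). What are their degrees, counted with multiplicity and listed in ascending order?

1, 1, 2, 2

Write f(y) = y^6 - y^4 - 2y^3 + y^2 + y.
Roots in GF(5): f(0) = 0 → root; f(1) = 0 → root; f(2) = 3; f(3) = 1; f(4) = 2.
Linear factors from roots: (y), (y - 1).
Complete factorization: f(y) = (y)·(y - 1)·(y^2 - 2y - 2)^2.
Factor degrees with multiplicity: 1 + 1 + 2 + 2 = 6.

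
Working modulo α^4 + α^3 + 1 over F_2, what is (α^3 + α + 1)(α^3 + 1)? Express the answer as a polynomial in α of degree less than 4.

Multiply in F_2[α]: (α^3 + α + 1)·(α^3 + 1) = α^6 + α^4 + α + 1.
Reduce using α^4 ≡ α^3 + 1 (mod α^4 + α^3 + 1).
Reduced: α^2 + 1.

α^2 + 1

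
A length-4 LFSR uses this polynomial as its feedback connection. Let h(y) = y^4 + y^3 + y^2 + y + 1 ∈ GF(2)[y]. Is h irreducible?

Check for roots in GF(2): h(0) = 1; h(1) = 1.
No roots, so no linear factors.
Monic irreducibles of degree 2 over GF(2): y^2 + y + 1.
None of them divide h (all give nonzero remainder).
No irreducible factor of degree ≤ 2 exists, so h is irreducible over GF(2).

Yes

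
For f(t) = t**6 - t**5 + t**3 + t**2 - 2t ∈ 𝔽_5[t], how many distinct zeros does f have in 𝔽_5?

3

Evaluate at each of the 5 elements of 𝔽_5:
f(0) = 0 → root; f(1) = 0 → root; f(2) = 0 → root; f(3) = 1; f(4) = 4.
Roots: {0, 1, 2}.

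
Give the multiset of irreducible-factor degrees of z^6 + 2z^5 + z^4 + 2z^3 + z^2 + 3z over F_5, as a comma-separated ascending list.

Write h(z) = z^6 + 2z^5 + z^4 + 2z^3 + z^2 + 3z.
Roots in F_5: h(0) = 0 → root; h(1) = 0 → root; h(2) = 0 → root; h(3) = 3; h(4) = 1.
Linear factors from roots: (z), (z + 4), (z + 3).
Complete factorization: h(z) = (z)·(z + 4)·(z + 3)^2·(z^2 + 2z + 3).
Factor degrees with multiplicity: 1 + 1 + 1 + 1 + 2 = 6.

1, 1, 1, 1, 2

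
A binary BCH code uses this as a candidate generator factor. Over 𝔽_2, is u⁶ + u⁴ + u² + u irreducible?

No

Write m(u) = u⁶ + u⁴ + u² + u.
Check for roots in 𝔽_2: m(0) = 0 → root; m(1) = 0 → root.
m(0) = 0, so (u) divides m(u); m is reducible.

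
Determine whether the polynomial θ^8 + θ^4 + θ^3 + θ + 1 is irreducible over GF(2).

Yes

Write f(θ) = θ^8 + θ^4 + θ^3 + θ + 1.
Check for roots in GF(2): f(0) = 1; f(1) = 1.
No roots, so no linear factors.
Monic irreducibles of degree 2 over GF(2): θ^2 + θ + 1.
None of them divide f (all give nonzero remainder).
Monic irreducibles of degree 3 over GF(2): θ^3 + θ + 1, θ^3 + θ^2 + 1.
None of them divide f (all give nonzero remainder).
Monic irreducibles of degree 4 over GF(2): θ^4 + θ + 1, θ^4 + θ^3 + 1, θ^4 + θ^3 + θ^2 + θ + 1.
None of them divide f (all give nonzero remainder).
No irreducible factor of degree ≤ 4 exists, so f is irreducible over GF(2).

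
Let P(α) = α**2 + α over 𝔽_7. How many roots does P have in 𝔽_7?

Evaluate at each of the 7 elements of 𝔽_7:
P(0) = 0 → root; P(1) = 2; P(2) = 6; P(3) = 5; P(4) = 6; P(5) = 2; P(6) = 0 → root.
Roots: {0, 6}.

2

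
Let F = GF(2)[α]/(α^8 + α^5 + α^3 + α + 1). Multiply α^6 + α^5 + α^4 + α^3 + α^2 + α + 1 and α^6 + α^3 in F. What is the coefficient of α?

Multiply in GF(2)[α]: (α^6 + α^5 + α^4 + α^3 + α^2 + α + 1)·(α^6 + α^3) = α^12 + α^11 + α^10 + α^5 + α^4 + α^3.
Reduce using α^8 ≡ α^5 + α^3 + α + 1 (mod α^8 + α^5 + α^3 + α + 1).
Reduced: 1.

0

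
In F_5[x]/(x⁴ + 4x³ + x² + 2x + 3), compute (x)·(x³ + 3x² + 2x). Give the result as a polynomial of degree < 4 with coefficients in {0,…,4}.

Multiply in F_5[x]: (x)·(x³ + 3x² + 2x) = x⁴ + 3x³ + 2x².
Reduce using x⁴ ≡ x³ + 4x² + 3x + 2 (mod x⁴ + 4x³ + x² + 2x + 3).
Reduced: 4x³ + x² + 3x + 2.

4x^3 + x^2 + 3x + 2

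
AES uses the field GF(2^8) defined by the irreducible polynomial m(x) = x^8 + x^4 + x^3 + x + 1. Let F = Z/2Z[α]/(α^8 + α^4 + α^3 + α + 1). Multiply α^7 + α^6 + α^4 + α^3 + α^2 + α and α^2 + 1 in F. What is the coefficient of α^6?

0

Multiply in Z/2Z[α]: (α^7 + α^6 + α^4 + α^3 + α^2 + α)·(α^2 + 1) = α^9 + α^8 + α^7 + α^5 + α^2 + α.
Reduce using α^8 ≡ α^4 + α^3 + α + 1 (mod α^8 + α^4 + α^3 + α + 1).
Reduced: α^7 + α^3 + α + 1.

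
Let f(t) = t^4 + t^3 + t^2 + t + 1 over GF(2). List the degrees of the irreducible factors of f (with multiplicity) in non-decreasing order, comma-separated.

Roots in GF(2): f(0) = 1; f(1) = 1.
Complete factorization: f(t) = (t^4 + t^3 + t^2 + t + 1).
Factor degrees with multiplicity: 4 = 4.

4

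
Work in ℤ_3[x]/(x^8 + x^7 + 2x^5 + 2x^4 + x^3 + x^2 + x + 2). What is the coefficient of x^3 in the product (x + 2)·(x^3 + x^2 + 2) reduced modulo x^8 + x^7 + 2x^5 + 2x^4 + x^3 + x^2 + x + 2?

Multiply in ℤ_3[x]: (x + 2)·(x^3 + x^2 + 2) = x^4 + 2x^2 + 2x + 1.
Reduced: x^4 + 2x^2 + 2x + 1.

0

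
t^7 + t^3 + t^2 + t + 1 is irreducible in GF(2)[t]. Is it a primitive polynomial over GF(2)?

Yes

Write f(t) = t^7 + t^3 + t^2 + t + 1.
|GF(2^7)^×| = 2^7 − 1 = 127. Prime factorization: 127 = 127.
f is primitive ⇔ t has order 127 in GF(2)[t]/(f), i.e. t^(127/q) ≠ 1 for each prime q | 127.
t^(1) mod f = t.
None equal 1, so t has full order 127; f is primitive.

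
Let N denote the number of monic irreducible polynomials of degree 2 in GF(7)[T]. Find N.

Gauss's count: N_{7}(2) = (1/2) Σ_{d|2} μ(2/d)·7^d.
Divisors of 2: 1, 2; μ(2/d) for each: -1, 1.
Σ = − 7^1 + 7^2 = 42.
N = 42/2 = 21.

21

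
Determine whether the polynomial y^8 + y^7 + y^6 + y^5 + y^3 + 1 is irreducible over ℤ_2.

Write f(y) = y^8 + y^7 + y^6 + y^5 + y^3 + 1.
Check for roots in ℤ_2: f(0) = 1; f(1) = 0 → root.
f(1) = 0, so (y − 1) divides f(y); f is reducible.

No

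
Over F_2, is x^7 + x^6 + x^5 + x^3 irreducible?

No

Write h(x) = x^7 + x^6 + x^5 + x^3.
Check for roots in F_2: h(0) = 0 → root; h(1) = 0 → root.
h(0) = 0, so (x) divides h(x); h is reducible.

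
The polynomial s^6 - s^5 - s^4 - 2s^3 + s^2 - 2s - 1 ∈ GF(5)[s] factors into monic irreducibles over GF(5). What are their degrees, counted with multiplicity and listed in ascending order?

Write h(s) = s^6 - s^5 - s^4 - 2s^3 + s^2 - 2s - 1.
Roots in GF(5): h(0) = 4; h(1) = 0 → root; h(2) = 4; h(3) = 3; h(4) = 0 → root.
Linear factors from roots: (s - 1), (s + 1).
Complete factorization: h(s) = (s + 1)·(s - 1)·(s^2 - 2)·(s^2 - s + 2).
Factor degrees with multiplicity: 1 + 1 + 2 + 2 = 6.

1, 1, 2, 2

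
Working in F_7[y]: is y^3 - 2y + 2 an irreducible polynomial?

Yes

Write P(y) = y^3 - 2y + 2.
Check for roots in F_7: P(0) = 2; P(1) = 1; P(2) = 6; P(3) = 2; P(4) = 2; P(5) = 5; P(6) = 3.
No roots. A degree-3 polynomial over a field with no linear factor is irreducible.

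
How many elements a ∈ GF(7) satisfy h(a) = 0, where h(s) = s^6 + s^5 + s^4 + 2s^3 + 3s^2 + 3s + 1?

Evaluate at each of the 7 elements of GF(7):
h(0) = 1; h(1) = 5; h(2) = 0 → root; h(3) = 3; h(4) = 0 → root; h(5) = 4; h(6) = 0 → root.
Roots: {2, 4, 6}.

3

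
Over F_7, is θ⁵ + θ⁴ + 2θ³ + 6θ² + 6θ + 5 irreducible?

No

Write m(θ) = θ⁵ + θ⁴ + 2θ³ + 6θ² + 6θ + 5.
Check for roots in F_7: m(0) = 5; m(1) = 0 → root; m(2) = 0 → root; m(3) = 0 → root; m(4) = 0 → root; m(5) = 6; m(6) = 3.
m(1) = 0, so (θ − 1) divides m(θ); m is reducible.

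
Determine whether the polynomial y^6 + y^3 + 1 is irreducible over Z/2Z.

Write P(y) = y^6 + y^3 + 1.
Check for roots in Z/2Z: P(0) = 1; P(1) = 1.
No roots, so no linear factors.
Monic irreducibles of degree 2 over GF(2): y^2 + y + 1.
None of them divide P (all give nonzero remainder).
Monic irreducibles of degree 3 over GF(2): y^3 + y + 1, y^3 + y^2 + 1.
None of them divide P (all give nonzero remainder).
No irreducible factor of degree ≤ 3 exists, so P is irreducible over GF(2).

Yes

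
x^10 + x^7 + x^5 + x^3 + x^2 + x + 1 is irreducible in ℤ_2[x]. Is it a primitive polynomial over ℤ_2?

Write f(x) = x^10 + x^7 + x^5 + x^3 + x^2 + x + 1.
|GF(2^10)^×| = 2^10 − 1 = 1023. Prime factorization: 1023 = 3·11·31.
f is primitive ⇔ x has order 1023 in GF(2)[x]/(f), i.e. x^(1023/q) ≠ 1 for each prime q | 1023.
x^(341) mod f = 1
x^(93) mod f = x^9 + x^8 + x^6 + x^2 + 1.
x^(33) mod f = x^9 + x^7 + x^6 + x.
Since x^(341) = 1, the order of x divides 341 < 1023; not primitive.

No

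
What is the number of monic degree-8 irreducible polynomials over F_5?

x^(5^8) − x is the product of all monic irreducibles of degree dividing 8; Möbius inversion gives N = (1/8) Σ μ(8/d)·5^d.
Divisors of 8: 1, 2, 4, 8; μ(8/d) for each: 0, 0, -1, 1.
Σ = − 5^4 + 5^8 = 390000.
N = 390000/8 = 48750.

48750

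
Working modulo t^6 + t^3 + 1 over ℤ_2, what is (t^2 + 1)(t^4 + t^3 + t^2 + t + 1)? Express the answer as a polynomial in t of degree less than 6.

t^5 + t^3 + t

Multiply in ℤ_2[t]: (t^2 + 1)·(t^4 + t^3 + t^2 + t + 1) = t^6 + t^5 + t + 1.
Reduce using t^6 ≡ t^3 + 1 (mod t^6 + t^3 + 1).
Reduced: t^5 + t^3 + t.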